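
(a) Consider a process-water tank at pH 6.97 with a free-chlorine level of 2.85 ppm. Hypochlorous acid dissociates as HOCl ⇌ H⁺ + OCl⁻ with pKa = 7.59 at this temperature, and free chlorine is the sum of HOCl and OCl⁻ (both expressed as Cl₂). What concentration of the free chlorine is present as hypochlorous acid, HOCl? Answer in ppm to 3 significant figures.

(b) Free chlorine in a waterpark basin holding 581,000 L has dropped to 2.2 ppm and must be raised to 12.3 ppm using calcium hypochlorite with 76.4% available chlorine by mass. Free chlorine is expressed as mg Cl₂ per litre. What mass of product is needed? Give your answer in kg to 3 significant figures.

(a) 2.30 ppm; (b) 7.68 kg

(a) [OCl⁻]/[HOCl] = 10^(pH − pKa) = 10^(6.97 − 7.59) = 10^-0.62 = 0.2399.
(a) Fraction as HOCl = 1 / (1 + 0.2399) = 0.8065.
(a) HOCl = 0.8065 × 2.85 ppm = 2.299 ppm.

(b) Chlorine deficit: 12.3 − 2.2 = 10.1 ppm = 10.1 mg/L as Cl₂.
(b) Cl₂ equivalent needed: 10.1 mg/L × 581,000 L = 5,868,000 mg = 5868 g.
(b) Product at 76.4% available chlorine: 5868 / 0.764 = 7681 g.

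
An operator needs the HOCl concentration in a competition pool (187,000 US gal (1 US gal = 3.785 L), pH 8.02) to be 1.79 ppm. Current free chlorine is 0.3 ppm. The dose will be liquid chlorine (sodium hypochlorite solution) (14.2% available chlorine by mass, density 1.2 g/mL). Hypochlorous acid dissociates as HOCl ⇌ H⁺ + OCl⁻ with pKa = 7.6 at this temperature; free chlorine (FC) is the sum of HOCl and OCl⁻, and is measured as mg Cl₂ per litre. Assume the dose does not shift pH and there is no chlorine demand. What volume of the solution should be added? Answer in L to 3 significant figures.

Volume: 187,000 US gal × 3.785 L/gal = 707,795 L.
[OCl⁻]/[HOCl] = 10^(pH − pKa) = 10^(8.02 − 7.6) = 2.63; fraction as HOCl = 1/(1 + 2.63) = 0.2755.
Free chlorine required for 1.79 ppm HOCl: 1.79 / 0.2755 = 6.498 ppm.
FC to add: 6.498 − 0.3 = 6.198 mg/L as Cl₂.
Cl₂ equivalent: 6.198 mg/L × 707,795 L = 4387 g.
Product at 14.2% available Cl: 4387 / 0.142 = 30,890 g.
Volume: 30,890 g ÷ 1.2 g/mL = 25,750 mL.

25.7 L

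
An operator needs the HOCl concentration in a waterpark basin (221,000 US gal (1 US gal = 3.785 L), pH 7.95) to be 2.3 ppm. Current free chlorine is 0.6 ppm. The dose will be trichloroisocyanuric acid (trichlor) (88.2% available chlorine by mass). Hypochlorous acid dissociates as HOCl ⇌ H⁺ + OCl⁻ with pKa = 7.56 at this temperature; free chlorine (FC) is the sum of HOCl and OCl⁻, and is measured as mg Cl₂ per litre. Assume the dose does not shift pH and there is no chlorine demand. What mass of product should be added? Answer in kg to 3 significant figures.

Volume: 221,000 US gal × 3.785 L/gal = 836,485 L.
[OCl⁻]/[HOCl] = 10^(pH − pKa) = 10^(7.95 − 7.56) = 2.455; fraction as HOCl = 1/(1 + 2.455) = 0.2895.
Free chlorine required for 2.3 ppm HOCl: 2.3 / 0.2895 = 7.946 ppm.
FC to add: 7.946 − 0.6 = 7.346 mg/L as Cl₂.
Cl₂ equivalent: 7.346 mg/L × 836,485 L = 6145 g.
Product at 88.2% available Cl: 6145 / 0.882 = 6967 g.

6.97 kg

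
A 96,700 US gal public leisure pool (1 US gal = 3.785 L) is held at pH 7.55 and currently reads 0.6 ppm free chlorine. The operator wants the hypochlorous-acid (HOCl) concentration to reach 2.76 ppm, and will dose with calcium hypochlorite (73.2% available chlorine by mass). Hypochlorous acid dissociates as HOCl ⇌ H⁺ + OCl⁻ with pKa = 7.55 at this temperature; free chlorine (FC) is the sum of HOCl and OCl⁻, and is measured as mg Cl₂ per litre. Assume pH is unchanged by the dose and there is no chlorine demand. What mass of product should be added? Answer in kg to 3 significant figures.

2.46 kg

Volume: 96,700 US gal × 3.785 L/gal = 366,010 L.
[OCl⁻]/[HOCl] = 10^(pH − pKa) = 10^(7.55 − 7.55) = 1; fraction as HOCl = 1/(1 + 1) = 0.5.
Free chlorine required for 2.76 ppm HOCl: 2.76 / 0.5 = 5.52 ppm.
FC to add: 5.52 − 0.6 = 4.92 mg/L as Cl₂.
Cl₂ equivalent: 4.92 mg/L × 366,010 L = 1801 g.
Product at 73.2% available Cl: 1801 / 0.732 = 2460 g.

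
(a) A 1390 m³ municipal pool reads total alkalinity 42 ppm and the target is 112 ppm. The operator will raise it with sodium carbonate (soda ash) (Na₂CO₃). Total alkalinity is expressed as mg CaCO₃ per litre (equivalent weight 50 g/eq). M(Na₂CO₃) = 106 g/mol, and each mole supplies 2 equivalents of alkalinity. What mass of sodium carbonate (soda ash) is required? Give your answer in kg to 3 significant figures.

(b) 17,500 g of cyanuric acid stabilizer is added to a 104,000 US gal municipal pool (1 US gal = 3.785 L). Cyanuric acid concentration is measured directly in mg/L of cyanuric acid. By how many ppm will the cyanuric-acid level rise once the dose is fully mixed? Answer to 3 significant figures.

(a) Volume: 1390 m³ = 1,390,000 L.
(a) Alkalinity to add: (112 − 42) = 70 mg/L as CaCO₃ × 1,390,000 L = 97,300 g as CaCO₃.
(a) Equivalents: 97,300 g ÷ 50 g/eq = 1946 eq.
(a) Each mole of Na₂CO₃ supplies 2 eq, so 1946 / 2 = 973 mol.
(a) Mass: 973 mol × 106 g/mol = 103,100 g.

(b) Volume: 104,000 US gal × 3.785 L/gal = 393,640 L.
(b) Rise: 17,500 g / 393,640 L × 1000 = 44.46 mg/L.

(a) 103 kg; (b) 44.5 ppm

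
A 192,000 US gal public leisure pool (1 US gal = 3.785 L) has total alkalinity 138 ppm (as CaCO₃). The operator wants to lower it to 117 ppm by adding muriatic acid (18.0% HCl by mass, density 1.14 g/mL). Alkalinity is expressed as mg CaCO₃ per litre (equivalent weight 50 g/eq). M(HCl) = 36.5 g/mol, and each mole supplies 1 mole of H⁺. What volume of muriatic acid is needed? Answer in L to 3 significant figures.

Volume: 192,000 US gal × 3.785 L/gal = 726,720 L.
Alkalinity to neutralize: (138 − 117) = 21 mg/L as CaCO₃ × 726,720 L = 15,260 g as CaCO₃.
Equivalents of H⁺ required: 15,260 ÷ 50 g/eq = 305.2 eq = 305.2 mol HCl.
Mass of HCl: 305.2 × 36.5 = 11,140 g.
Mass of 18.0% solution: 11,140 / 0.18 = 61,890 g.
Volume: 61,890 g ÷ 1.14 g/mL = 54,290 mL.

54.3 L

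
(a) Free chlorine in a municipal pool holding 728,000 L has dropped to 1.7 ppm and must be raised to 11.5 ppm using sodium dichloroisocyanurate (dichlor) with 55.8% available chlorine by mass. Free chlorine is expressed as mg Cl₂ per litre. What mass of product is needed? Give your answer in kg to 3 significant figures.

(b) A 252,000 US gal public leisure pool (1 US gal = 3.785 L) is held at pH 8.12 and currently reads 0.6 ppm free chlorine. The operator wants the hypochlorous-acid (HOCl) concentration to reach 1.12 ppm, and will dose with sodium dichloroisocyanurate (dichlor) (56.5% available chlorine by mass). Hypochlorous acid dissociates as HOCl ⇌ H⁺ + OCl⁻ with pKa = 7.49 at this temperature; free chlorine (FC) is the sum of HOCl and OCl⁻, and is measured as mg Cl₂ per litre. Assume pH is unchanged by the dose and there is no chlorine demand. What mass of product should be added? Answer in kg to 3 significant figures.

(a) Chlorine deficit: 11.5 − 1.7 = 9.8 ppm = 9.8 mg/L as Cl₂.
(a) Cl₂ equivalent needed: 9.8 mg/L × 728,000 L = 7,134,000 mg = 7134 g.
(a) Product at 55.8% available chlorine: 7134 / 0.558 = 12,790 g.

(b) Volume: 252,000 US gal × 3.785 L/gal = 953,820 L.
(b) [OCl⁻]/[HOCl] = 10^(pH − pKa) = 10^(8.12 − 7.49) = 4.266; fraction as HOCl = 1/(1 + 4.266) = 0.1899.
(b) Free chlorine required for 1.12 ppm HOCl: 1.12 / 0.1899 = 5.898 ppm.
(b) FC to add: 5.898 − 0.6 = 5.298 mg/L as Cl₂.
(b) Cl₂ equivalent: 5.298 mg/L × 953,820 L = 5053 g.
(b) Product at 56.5% available Cl: 5053 / 0.565 = 8943 g.

(a) 12.8 kg; (b) 8.94 kg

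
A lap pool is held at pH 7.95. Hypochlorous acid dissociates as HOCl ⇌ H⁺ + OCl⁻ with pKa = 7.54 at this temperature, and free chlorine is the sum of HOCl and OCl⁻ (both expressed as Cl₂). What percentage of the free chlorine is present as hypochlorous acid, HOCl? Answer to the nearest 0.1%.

[OCl⁻]/[HOCl] = 10^(pH − pKa) = 10^(7.95 − 7.54) = 10^0.41 = 2.57.
Fraction as HOCl = 1 / (1 + 2.57) = 0.2801.

28.0%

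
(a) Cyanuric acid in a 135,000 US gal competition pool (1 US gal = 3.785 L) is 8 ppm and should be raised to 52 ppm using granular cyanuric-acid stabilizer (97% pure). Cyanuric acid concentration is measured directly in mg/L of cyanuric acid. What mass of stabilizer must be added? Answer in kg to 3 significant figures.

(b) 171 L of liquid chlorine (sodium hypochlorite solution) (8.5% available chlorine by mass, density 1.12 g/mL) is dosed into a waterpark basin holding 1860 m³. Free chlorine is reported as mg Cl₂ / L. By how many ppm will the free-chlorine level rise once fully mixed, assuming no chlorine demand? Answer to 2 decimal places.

(a) 23.2 kg; (b) 8.75 ppm

(a) Volume: 135,000 US gal × 3.785 L/gal = 510,975 L.
(a) CYA to add: (52 − 8) = 44 mg/L × 510,975 L = 22,480 g cyanuric acid.
(a) At 97% purity: 22,480 / 0.97 = 23,180 g product.

(b) Volume: 1860 m³ = 1,860,000 L.
(b) Mass of solution: 171 L × 1000 mL/L × 1.12 g/mL = 191,500 g.
(b) Available chlorine delivered: 191,500 g × 0.085 = 16,280 g as Cl₂.
(b) Concentration rise: 16,280 g / 1,860,000 L = 8.752 mg/L = 8.75 ppm.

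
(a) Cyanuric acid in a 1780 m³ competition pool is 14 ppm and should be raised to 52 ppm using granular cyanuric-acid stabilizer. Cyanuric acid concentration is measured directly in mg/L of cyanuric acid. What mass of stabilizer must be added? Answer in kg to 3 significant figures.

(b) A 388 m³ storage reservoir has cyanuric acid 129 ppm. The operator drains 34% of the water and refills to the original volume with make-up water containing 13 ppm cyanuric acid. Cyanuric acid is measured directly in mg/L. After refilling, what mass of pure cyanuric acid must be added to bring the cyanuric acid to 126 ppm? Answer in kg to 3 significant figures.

(a) Volume: 1780 m³ = 1,780,000 L.
(a) CYA to add: (52 − 14) = 38 mg/L × 1,780,000 L = 67,640 g cyanuric acid.

(b) Volume: 388 m³ = 388,000 L.
(b) After draining 34% and refilling: 129 × 0.66 + 13 × 0.34 = 89.56 ppm.
(b) Deficit to target: 126 − 89.56 = 36.44 mg/L.
(b) Mass: 36.44 mg/L × 388,000 L = 14,140 g cyanuric acid.

(a) 67.6 kg; (b) 14.1 kg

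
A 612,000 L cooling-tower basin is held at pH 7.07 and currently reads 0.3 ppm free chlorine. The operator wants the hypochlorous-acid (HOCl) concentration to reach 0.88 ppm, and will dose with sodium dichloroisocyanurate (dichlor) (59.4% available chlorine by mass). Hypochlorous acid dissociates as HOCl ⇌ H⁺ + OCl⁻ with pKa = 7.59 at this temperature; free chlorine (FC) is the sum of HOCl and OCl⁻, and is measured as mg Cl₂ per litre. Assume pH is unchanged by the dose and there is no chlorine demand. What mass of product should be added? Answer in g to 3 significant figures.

[OCl⁻]/[HOCl] = 10^(pH − pKa) = 10^(7.07 − 7.59) = 0.302; fraction as HOCl = 1/(1 + 0.302) = 0.7681.
Free chlorine required for 0.88 ppm HOCl: 0.88 / 0.7681 = 1.146 ppm.
FC to add: 1.146 − 0.3 = 0.8458 mg/L as Cl₂.
Cl₂ equivalent: 0.8458 mg/L × 612,000 L = 517.6 g.
Product at 59.4% available Cl: 517.6 / 0.594 = 871.4 g.

871 g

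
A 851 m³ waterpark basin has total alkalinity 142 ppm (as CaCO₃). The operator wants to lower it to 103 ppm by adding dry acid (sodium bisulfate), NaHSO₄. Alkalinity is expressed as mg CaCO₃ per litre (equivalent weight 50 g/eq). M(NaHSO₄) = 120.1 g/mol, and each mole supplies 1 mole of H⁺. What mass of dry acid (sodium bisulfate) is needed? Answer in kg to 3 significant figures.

Volume: 851 m³ = 851,000 L.
Alkalinity to neutralize: (142 − 103) = 39 mg/L as CaCO₃ × 851,000 L = 33,190 g as CaCO₃.
Equivalents of H⁺ required: 33,190 ÷ 50 g/eq = 663.8 eq = 663.8 mol NaHSO₄.
Mass of NaHSO₄: 663.8 × 120.1 = 79,720 g.

79.7 kg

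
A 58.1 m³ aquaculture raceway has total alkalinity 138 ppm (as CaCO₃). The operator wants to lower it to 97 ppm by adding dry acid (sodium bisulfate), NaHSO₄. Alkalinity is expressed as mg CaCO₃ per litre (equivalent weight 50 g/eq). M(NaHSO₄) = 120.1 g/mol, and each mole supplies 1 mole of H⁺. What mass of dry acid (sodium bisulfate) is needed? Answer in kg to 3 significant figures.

5.72 kg

Volume: 58.1 m³ = 58,100 L.
Alkalinity to neutralize: (138 − 97) = 41 mg/L as CaCO₃ × 58,100 L = 2382 g as CaCO₃.
Equivalents of H⁺ required: 2382 ÷ 50 g/eq = 47.64 eq = 47.64 mol NaHSO₄.
Mass of NaHSO₄: 47.64 × 120.1 = 5722 g.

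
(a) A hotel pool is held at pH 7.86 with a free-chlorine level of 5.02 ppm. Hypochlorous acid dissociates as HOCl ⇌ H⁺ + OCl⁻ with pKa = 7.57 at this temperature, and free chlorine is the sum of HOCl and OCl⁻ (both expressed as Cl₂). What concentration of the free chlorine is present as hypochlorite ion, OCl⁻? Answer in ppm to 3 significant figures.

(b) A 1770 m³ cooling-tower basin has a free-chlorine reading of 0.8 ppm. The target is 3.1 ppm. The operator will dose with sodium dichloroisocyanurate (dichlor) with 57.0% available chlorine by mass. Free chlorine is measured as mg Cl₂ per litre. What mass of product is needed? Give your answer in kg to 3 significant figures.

(a) 3.32 ppm; (b) 7.14 kg

(a) [OCl⁻]/[HOCl] = 10^(pH − pKa) = 10^(7.86 − 7.57) = 10^0.29 = 1.95.
(a) Fraction as HOCl = 1 / (1 + 1.95) = 0.339.
(a) OCl⁻ = (1 − 0.339) × 5.02 ppm = 3.318 ppm.

(b) Volume: 1770 m³ = 1,770,000 L.
(b) Chlorine deficit: 3.1 − 0.8 = 2.3 ppm = 2.3 mg/L as Cl₂.
(b) Cl₂ equivalent needed: 2.3 mg/L × 1,770,000 L = 4,071,000 mg = 4071 g.
(b) Product at 57.0% available chlorine: 4071 / 0.57 = 7142 g.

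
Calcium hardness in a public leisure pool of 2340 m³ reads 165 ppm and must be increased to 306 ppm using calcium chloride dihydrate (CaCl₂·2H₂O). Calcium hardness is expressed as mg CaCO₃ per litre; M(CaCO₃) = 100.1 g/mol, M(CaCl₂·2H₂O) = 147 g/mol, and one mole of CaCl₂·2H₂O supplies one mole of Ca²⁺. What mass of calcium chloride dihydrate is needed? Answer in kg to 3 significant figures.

Volume: 2340 m³ = 2,340,000 L.
Hardness to add: (306 − 165) = 141 mg/L as CaCO₃ × 2,340,000 L = 329,900 g as CaCO₃.
Moles of Ca²⁺ (1 mol Ca²⁺ ≡ 1 mol CaCO₃): 329,900 / 100.1 g/mol = 3296 mol.
Mass of CaCl₂·2H₂O: 3296 × 147 = 484,500 g.

485 kg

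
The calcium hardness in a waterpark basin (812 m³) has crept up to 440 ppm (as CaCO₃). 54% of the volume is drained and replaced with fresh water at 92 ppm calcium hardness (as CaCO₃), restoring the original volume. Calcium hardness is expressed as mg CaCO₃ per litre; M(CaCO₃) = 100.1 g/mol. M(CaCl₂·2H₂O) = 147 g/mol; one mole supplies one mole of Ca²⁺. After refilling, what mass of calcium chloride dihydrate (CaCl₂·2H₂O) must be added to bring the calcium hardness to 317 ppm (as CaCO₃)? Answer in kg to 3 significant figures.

Volume: 812 m³ = 812,000 L.
After draining 54% and refilling: 440 × 0.46 + 92 × 0.54 = 252.08 ppm.
Deficit to target: 317 − 252.08 = 64.92 mg/L.
As CaCO₃: 64.92 mg/L × 812,000 L = 52,720 g; ÷ 100.1 = 526.6 mol Ca²⁺.
Mass: 526.6 × 147 = 77,410 g.

77.4 kg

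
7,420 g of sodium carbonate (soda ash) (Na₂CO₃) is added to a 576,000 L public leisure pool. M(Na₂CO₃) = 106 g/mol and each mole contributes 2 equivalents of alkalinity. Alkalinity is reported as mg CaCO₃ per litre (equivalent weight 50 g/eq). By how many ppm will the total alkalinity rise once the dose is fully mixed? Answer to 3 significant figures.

12.2 ppm

Moles of Na₂CO₃: 7,420 g ÷ 106 g/mol = 70 mol → 140 eq of alkalinity.
As CaCO₃: 140 eq × 50 g/eq = 7000 g.
Rise: 7000 g / 576,000 L × 1000 = 12.15 mg/L.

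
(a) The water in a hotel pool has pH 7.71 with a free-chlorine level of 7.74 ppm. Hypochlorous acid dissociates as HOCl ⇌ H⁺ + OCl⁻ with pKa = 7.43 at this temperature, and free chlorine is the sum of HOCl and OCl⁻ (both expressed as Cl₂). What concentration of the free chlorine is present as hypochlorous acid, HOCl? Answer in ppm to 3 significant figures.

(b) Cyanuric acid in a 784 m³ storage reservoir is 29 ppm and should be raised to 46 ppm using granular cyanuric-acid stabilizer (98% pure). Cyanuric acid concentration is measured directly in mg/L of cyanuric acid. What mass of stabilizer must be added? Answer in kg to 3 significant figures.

(a) [OCl⁻]/[HOCl] = 10^(pH − pKa) = 10^(7.71 − 7.43) = 10^0.28 = 1.905.
(a) Fraction as HOCl = 1 / (1 + 1.905) = 0.3442.
(a) HOCl = 0.3442 × 7.74 ppm = 2.664 ppm.

(b) Volume: 784 m³ = 784,000 L.
(b) CYA to add: (46 − 29) = 17 mg/L × 784,000 L = 13,330 g cyanuric acid.
(b) At 98% purity: 13,330 / 0.98 = 13,600 g product.

(a) 2.66 ppm; (b) 13.6 kg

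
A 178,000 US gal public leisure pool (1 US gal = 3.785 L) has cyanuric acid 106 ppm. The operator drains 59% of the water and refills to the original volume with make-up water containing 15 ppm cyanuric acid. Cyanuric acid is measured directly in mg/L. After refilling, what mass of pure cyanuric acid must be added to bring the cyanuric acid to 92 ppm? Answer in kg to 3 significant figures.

26.7 kg

Volume: 178,000 US gal × 3.785 L/gal = 673,730 L.
After draining 59% and refilling: 106 × 0.41 + 15 × 0.59 = 52.31 ppm.
Deficit to target: 92 − 52.31 = 39.69 mg/L.
Mass: 39.69 mg/L × 673,730 L = 26,740 g cyanuric acid.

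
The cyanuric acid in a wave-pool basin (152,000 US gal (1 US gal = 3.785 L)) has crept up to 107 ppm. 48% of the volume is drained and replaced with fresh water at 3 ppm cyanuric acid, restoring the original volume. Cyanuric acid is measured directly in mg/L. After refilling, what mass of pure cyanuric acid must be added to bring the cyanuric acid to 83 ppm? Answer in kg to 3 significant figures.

14.9 kg

Volume: 152,000 US gal × 3.785 L/gal = 575,320 L.
After draining 48% and refilling: 107 × 0.52 + 3 × 0.48 = 57.08 ppm.
Deficit to target: 83 − 57.08 = 25.92 mg/L.
Mass: 25.92 mg/L × 575,320 L = 14,910 g cyanuric acid.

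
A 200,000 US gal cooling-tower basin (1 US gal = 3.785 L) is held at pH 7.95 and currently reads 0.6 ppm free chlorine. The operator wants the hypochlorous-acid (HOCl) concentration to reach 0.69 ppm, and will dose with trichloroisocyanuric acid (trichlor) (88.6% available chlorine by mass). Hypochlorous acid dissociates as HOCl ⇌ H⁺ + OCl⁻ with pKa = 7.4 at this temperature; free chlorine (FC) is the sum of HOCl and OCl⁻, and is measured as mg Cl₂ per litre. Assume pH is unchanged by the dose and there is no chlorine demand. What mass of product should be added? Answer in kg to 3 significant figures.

Volume: 200,000 US gal × 3.785 L/gal = 757,000 L.
[OCl⁻]/[HOCl] = 10^(pH − pKa) = 10^(7.95 − 7.4) = 3.548; fraction as HOCl = 1/(1 + 3.548) = 0.2199.
Free chlorine required for 0.69 ppm HOCl: 0.69 / 0.2199 = 3.138 ppm.
FC to add: 3.138 − 0.6 = 2.538 mg/L as Cl₂.
Cl₂ equivalent: 2.538 mg/L × 757,000 L = 1921 g.
Product at 88.6% available Cl: 1921 / 0.886 = 2169 g.

2.17 kg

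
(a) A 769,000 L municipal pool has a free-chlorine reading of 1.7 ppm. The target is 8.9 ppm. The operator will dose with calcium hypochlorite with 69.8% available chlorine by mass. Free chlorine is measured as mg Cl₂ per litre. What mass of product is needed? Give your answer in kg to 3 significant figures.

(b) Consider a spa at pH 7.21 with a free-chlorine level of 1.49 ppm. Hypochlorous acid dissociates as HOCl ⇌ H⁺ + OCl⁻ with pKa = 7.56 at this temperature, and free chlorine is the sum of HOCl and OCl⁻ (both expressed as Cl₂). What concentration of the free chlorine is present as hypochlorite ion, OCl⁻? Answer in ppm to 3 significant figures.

(a) Chlorine deficit: 8.9 − 1.7 = 7.2 ppm = 7.2 mg/L as Cl₂.
(a) Cl₂ equivalent needed: 7.2 mg/L × 769,000 L = 5,537,000 mg = 5537 g.
(a) Product at 69.8% available chlorine: 5537 / 0.698 = 7932 g.

(b) [OCl⁻]/[HOCl] = 10^(pH − pKa) = 10^(7.21 − 7.56) = 10^-0.35 = 0.4467.
(b) Fraction as HOCl = 1 / (1 + 0.4467) = 0.6912.
(b) OCl⁻ = (1 − 0.6912) × 1.49 ppm = 0.4601 ppm.

(a) 7.93 kg; (b) 0.460 ppm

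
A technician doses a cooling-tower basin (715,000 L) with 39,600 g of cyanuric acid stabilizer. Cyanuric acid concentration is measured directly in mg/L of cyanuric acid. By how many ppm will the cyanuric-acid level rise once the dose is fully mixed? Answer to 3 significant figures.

55.4 ppm

Rise: 39,600 g / 715,000 L × 1000 = 55.38 mg/L.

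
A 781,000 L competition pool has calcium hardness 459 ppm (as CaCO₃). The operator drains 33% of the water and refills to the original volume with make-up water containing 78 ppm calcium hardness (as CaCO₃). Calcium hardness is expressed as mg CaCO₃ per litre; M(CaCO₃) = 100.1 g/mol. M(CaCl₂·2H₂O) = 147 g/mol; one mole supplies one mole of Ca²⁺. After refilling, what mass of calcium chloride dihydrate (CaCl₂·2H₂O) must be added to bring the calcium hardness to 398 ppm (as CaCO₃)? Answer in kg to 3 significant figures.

74.2 kg

After draining 33% and refilling: 459 × 0.67 + 78 × 0.33 = 333.27 ppm.
Deficit to target: 398 − 333.27 = 64.73 mg/L.
As CaCO₃: 64.73 mg/L × 781,000 L = 50,550 g; ÷ 100.1 = 505 mol Ca²⁺.
Mass: 505 × 147 = 74,240 g.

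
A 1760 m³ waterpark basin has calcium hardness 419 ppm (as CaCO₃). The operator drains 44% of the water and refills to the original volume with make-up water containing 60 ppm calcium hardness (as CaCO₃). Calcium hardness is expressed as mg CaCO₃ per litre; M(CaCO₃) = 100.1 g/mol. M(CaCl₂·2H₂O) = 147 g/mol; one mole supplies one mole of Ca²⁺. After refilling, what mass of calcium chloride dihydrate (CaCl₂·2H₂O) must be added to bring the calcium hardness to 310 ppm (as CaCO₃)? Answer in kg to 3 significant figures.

127 kg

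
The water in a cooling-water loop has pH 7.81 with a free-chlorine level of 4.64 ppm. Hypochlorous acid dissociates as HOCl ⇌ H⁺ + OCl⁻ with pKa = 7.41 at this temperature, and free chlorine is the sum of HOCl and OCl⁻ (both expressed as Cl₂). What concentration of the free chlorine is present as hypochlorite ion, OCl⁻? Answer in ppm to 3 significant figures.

3.32 ppm

[OCl⁻]/[HOCl] = 10^(pH − pKa) = 10^(7.81 − 7.41) = 10^0.40 = 2.512.
Fraction as HOCl = 1 / (1 + 2.512) = 0.2847.
OCl⁻ = (1 − 0.2847) × 4.64 ppm = 3.319 ppm.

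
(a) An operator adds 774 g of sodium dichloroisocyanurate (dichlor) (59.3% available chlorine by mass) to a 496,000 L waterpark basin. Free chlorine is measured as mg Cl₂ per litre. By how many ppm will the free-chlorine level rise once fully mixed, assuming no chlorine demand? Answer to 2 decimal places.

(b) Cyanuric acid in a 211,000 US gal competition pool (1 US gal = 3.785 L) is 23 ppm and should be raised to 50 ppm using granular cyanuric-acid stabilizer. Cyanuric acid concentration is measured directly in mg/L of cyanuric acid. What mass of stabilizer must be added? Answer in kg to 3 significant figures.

(a) Available chlorine delivered: 774 g × 0.593 = 459 g as Cl₂.
(a) Concentration rise: 459 g / 496,000 L = 0.9254 mg/L = 0.93 ppm.

(b) Volume: 211,000 US gal × 3.785 L/gal = 798,635 L.
(b) CYA to add: (50 − 23) = 27 mg/L × 798,635 L = 21,560 g cyanuric acid.

(a) 0.93 ppm; (b) 21.6 kg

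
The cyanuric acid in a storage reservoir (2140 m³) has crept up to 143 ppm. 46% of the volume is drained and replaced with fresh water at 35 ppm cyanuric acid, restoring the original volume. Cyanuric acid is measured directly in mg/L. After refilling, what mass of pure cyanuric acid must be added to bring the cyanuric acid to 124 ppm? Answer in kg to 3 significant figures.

65.7 kg

Volume: 2140 m³ = 2,140,000 L.
After draining 46% and refilling: 143 × 0.54 + 35 × 0.46 = 93.32 ppm.
Deficit to target: 124 − 93.32 = 30.68 mg/L.
Mass: 30.68 mg/L × 2,140,000 L = 65,660 g cyanuric acid.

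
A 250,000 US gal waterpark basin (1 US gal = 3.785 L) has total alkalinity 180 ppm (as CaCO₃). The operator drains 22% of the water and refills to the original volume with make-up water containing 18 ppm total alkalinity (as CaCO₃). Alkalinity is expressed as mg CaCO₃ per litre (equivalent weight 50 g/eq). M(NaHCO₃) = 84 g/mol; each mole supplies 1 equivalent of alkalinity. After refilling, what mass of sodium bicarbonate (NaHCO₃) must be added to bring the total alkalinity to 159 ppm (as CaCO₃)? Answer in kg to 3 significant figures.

23.3 kg

Volume: 250,000 US gal × 3.785 L/gal = 946,250 L.
After draining 22% and refilling: 180 × 0.78 + 18 × 0.22 = 144.36 ppm.
Deficit to target: 159 − 144.36 = 14.64 mg/L.
As CaCO₃: 14.64 mg/L × 946,250 L = 13,850 g; ÷ 50 g/eq ÷ 1 = 277.1 mol NaHCO₃.
Mass: 277.1 × 84 = 23,270 g.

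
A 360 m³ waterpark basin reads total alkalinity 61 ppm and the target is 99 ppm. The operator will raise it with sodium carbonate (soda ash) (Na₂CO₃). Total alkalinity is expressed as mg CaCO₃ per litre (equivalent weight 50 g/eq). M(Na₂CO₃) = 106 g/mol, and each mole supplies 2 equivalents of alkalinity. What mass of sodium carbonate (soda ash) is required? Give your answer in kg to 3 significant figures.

14.5 kg

Volume: 360 m³ = 360,000 L.
Alkalinity to add: (99 − 61) = 38 mg/L as CaCO₃ × 360,000 L = 13,680 g as CaCO₃.
Equivalents: 13,680 g ÷ 50 g/eq = 273.6 eq.
Each mole of Na₂CO₃ supplies 2 eq, so 273.6 / 2 = 136.8 mol.
Mass: 136.8 mol × 106 g/mol = 14,500 g.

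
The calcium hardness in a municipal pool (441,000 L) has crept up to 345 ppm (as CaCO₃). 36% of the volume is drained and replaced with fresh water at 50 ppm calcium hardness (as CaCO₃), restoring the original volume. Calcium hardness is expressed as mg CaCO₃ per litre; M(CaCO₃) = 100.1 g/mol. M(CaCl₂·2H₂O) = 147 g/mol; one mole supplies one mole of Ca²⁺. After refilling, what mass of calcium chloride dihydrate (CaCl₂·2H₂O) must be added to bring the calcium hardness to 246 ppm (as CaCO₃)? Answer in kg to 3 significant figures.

After draining 36% and refilling: 345 × 0.64 + 50 × 0.36 = 238.8 ppm.
Deficit to target: 246 − 238.8 = 7.2 mg/L.
As CaCO₃: 7.2 mg/L × 441,000 L = 3175 g; ÷ 100.1 = 31.72 mol Ca²⁺.
Mass: 31.72 × 147 = 4663 g.

4.66 kg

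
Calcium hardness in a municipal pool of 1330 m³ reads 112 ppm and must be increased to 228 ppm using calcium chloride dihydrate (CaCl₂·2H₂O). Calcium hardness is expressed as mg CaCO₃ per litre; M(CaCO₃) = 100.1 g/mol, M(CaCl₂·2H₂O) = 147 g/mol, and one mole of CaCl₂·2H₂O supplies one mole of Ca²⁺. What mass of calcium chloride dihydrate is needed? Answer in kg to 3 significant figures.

Volume: 1330 m³ = 1,330,000 L.
Hardness to add: (228 − 112) = 116 mg/L as CaCO₃ × 1,330,000 L = 154,300 g as CaCO₃.
Moles of Ca²⁺ (1 mol Ca²⁺ ≡ 1 mol CaCO₃): 154,300 / 100.1 g/mol = 1541 mol.
Mass of CaCl₂·2H₂O: 1541 × 147 = 226,600 g.

227 kg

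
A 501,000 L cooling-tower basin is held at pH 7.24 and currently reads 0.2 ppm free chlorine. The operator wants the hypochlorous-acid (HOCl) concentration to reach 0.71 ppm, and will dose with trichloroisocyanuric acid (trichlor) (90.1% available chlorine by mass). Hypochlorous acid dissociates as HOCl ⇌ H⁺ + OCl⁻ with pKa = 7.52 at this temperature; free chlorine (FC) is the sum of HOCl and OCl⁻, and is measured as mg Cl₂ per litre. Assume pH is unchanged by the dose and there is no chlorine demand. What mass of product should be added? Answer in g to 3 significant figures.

[OCl⁻]/[HOCl] = 10^(pH − pKa) = 10^(7.24 − 7.52) = 0.5248; fraction as HOCl = 1/(1 + 0.5248) = 0.6558.
Free chlorine required for 0.71 ppm HOCl: 0.71 / 0.6558 = 1.083 ppm.
FC to add: 1.083 − 0.2 = 0.8826 mg/L as Cl₂.
Cl₂ equivalent: 0.8826 mg/L × 501,000 L = 442.2 g.
Product at 90.1% available Cl: 442.2 / 0.901 = 490.8 g.

491 g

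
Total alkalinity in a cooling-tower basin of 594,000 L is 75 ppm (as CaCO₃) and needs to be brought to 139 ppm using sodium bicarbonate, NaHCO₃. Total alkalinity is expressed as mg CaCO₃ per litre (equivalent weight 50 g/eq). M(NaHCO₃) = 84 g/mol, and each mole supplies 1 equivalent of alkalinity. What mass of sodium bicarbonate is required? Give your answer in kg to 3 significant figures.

63.9 kg

Alkalinity to add: (139 − 75) = 64 mg/L as CaCO₃ × 594,000 L = 38,020 g as CaCO₃.
Equivalents: 38,020 g ÷ 50 g/eq = 760.3 eq.
NaHCO₃ supplies 1 eq per mole → 760.3 mol.
Mass: 760.3 mol × 84 g/mol = 63,870 g.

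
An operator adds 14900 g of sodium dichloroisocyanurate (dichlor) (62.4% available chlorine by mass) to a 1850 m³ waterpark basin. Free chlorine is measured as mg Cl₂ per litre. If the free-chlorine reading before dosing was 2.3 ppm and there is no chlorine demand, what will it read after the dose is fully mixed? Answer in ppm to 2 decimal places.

Volume: 1850 m³ = 1,850,000 L.
Available chlorine delivered: 14,900 g × 0.624 = 9298 g as Cl₂.
Concentration rise: 9298 g / 1,850,000 L = 5.026 mg/L = 5.03 ppm.
Final FC: 2.3 + 5.03 = 7.33 ppm.

7.33 ppm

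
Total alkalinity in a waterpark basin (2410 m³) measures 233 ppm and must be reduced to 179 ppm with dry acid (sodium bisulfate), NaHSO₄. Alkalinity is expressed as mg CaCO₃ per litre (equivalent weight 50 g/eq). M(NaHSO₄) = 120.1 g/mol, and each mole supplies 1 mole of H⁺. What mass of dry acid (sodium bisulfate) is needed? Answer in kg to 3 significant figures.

313 kg

Volume: 2410 m³ = 2,410,000 L.
Alkalinity to neutralize: (233 − 179) = 54 mg/L as CaCO₃ × 2,410,000 L = 130,100 g as CaCO₃.
Equivalents of H⁺ required: 130,100 ÷ 50 g/eq = 2603 eq = 2603 mol NaHSO₄.
Mass of NaHSO₄: 2603 × 120.1 = 312,600 g.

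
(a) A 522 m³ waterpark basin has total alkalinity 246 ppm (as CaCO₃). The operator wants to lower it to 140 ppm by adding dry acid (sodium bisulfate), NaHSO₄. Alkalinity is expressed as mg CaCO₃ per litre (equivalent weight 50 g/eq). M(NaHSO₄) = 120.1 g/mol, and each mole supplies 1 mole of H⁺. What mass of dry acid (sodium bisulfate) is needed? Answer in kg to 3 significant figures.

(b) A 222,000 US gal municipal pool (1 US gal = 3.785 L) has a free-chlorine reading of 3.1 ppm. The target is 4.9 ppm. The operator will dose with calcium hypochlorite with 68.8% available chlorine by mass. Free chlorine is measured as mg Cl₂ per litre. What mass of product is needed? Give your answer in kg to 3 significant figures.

(a) Volume: 522 m³ = 522,000 L.
(a) Alkalinity to neutralize: (246 − 140) = 106 mg/L as CaCO₃ × 522,000 L = 55,330 g as CaCO₃.
(a) Equivalents of H⁺ required: 55,330 ÷ 50 g/eq = 1107 eq = 1107 mol NaHSO₄.
(a) Mass of NaHSO₄: 1107 × 120.1 = 132,900 g.

(b) Volume: 222,000 US gal × 3.785 L/gal = 840,270 L.
(b) Chlorine deficit: 4.9 − 3.1 = 1.8 ppm = 1.8 mg/L as Cl₂.
(b) Cl₂ equivalent needed: 1.8 mg/L × 840,270 L = 1,512,000 mg = 1512 g.
(b) Product at 68.8% available chlorine: 1512 / 0.688 = 2198 g.

(a) 133 kg; (b) 2.20 kg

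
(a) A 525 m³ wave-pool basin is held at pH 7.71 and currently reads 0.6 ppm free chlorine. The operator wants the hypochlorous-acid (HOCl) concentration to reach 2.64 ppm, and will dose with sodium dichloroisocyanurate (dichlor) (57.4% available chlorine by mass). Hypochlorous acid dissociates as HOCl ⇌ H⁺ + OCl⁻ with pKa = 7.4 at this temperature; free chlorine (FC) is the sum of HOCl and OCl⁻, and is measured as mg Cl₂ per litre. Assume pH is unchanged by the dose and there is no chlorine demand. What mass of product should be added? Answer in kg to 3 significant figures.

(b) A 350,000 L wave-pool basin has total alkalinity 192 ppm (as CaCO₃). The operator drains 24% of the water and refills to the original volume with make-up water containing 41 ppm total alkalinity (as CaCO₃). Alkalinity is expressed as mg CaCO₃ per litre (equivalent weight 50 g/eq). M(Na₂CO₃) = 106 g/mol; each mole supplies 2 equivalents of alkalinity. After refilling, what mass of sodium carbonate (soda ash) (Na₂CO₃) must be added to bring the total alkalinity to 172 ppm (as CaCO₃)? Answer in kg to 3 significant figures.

(a) 6.80 kg; (b) 6.03 kg

(a) Volume: 525 m³ = 525,000 L.
(a) [OCl⁻]/[HOCl] = 10^(pH − pKa) = 10^(7.71 − 7.4) = 2.042; fraction as HOCl = 1/(1 + 2.042) = 0.3288.
(a) Free chlorine required for 2.64 ppm HOCl: 2.64 / 0.3288 = 8.03 ppm.
(a) FC to add: 8.03 − 0.6 = 7.43 mg/L as Cl₂.
(a) Cl₂ equivalent: 7.43 mg/L × 525,000 L = 3901 g.
(a) Product at 57.4% available Cl: 3901 / 0.574 = 6796 g.

(b) After draining 24% and refilling: 192 × 0.76 + 41 × 0.24 = 155.76 ppm.
(b) Deficit to target: 172 − 155.76 = 16.24 mg/L.
(b) As CaCO₃: 16.24 mg/L × 350,000 L = 5684 g; ÷ 50 g/eq ÷ 2 = 56.84 mol Na₂CO₃.
(b) Mass: 56.84 × 106 = 6025 g.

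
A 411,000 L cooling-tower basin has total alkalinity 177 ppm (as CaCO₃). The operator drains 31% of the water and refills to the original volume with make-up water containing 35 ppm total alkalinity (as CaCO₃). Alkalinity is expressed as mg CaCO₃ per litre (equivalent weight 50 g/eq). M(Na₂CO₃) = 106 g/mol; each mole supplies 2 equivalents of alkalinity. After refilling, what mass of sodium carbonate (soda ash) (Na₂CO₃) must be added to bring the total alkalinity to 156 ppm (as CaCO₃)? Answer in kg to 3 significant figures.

10.0 kg

After draining 31% and refilling: 177 × 0.69 + 35 × 0.31 = 132.98 ppm.
Deficit to target: 156 − 132.98 = 23.02 mg/L.
As CaCO₃: 23.02 mg/L × 411,000 L = 9461 g; ÷ 50 g/eq ÷ 2 = 94.61 mol Na₂CO₃.
Mass: 94.61 × 106 = 10,030 g.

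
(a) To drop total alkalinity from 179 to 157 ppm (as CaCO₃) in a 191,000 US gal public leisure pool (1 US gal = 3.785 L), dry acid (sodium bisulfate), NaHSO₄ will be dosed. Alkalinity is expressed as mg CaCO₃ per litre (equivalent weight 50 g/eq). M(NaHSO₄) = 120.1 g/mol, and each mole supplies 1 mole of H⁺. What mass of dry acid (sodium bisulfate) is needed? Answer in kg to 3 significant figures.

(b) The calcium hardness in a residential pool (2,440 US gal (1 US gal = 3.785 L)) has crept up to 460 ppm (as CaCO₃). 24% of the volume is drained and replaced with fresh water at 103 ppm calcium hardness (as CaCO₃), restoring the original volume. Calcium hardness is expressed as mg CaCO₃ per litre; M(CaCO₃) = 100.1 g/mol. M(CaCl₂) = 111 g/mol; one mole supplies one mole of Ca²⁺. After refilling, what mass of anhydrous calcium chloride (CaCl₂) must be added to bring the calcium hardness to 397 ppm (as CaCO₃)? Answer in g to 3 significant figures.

(a) 38.2 kg; (b) 232 g

(a) Volume: 191,000 US gal × 3.785 L/gal = 722,935 L.
(a) Alkalinity to neutralize: (179 − 157) = 22 mg/L as CaCO₃ × 722,935 L = 15,900 g as CaCO₃.
(a) Equivalents of H⁺ required: 15,900 ÷ 50 g/eq = 318.1 eq = 318.1 mol NaHSO₄.
(a) Mass of NaHSO₄: 318.1 × 120.1 = 38,200 g.

(b) Volume: 2,440 US gal × 3.785 L/gal = 9,235 L.
(b) After draining 24% and refilling: 460 × 0.76 + 103 × 0.24 = 374.32 ppm.
(b) Deficit to target: 397 − 374.32 = 22.68 mg/L.
(b) As CaCO₃: 22.68 mg/L × 9,235 L = 209.5 g; ÷ 100.1 = 2.092 mol Ca²⁺.
(b) Mass: 2.092 × 111 = 232.3 g.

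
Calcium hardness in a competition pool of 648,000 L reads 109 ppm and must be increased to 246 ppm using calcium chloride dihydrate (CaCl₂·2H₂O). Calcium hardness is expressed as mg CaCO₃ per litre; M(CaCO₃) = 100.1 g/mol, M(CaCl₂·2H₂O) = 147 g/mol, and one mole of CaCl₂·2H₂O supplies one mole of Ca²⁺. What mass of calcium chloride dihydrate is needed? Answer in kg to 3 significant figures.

130 kg

Hardness to add: (246 − 109) = 137 mg/L as CaCO₃ × 648,000 L = 88,780 g as CaCO₃.
Moles of Ca²⁺ (1 mol Ca²⁺ ≡ 1 mol CaCO₃): 88,780 / 100.1 g/mol = 886.9 mol.
Mass of CaCl₂·2H₂O: 886.9 × 147 = 130,400 g.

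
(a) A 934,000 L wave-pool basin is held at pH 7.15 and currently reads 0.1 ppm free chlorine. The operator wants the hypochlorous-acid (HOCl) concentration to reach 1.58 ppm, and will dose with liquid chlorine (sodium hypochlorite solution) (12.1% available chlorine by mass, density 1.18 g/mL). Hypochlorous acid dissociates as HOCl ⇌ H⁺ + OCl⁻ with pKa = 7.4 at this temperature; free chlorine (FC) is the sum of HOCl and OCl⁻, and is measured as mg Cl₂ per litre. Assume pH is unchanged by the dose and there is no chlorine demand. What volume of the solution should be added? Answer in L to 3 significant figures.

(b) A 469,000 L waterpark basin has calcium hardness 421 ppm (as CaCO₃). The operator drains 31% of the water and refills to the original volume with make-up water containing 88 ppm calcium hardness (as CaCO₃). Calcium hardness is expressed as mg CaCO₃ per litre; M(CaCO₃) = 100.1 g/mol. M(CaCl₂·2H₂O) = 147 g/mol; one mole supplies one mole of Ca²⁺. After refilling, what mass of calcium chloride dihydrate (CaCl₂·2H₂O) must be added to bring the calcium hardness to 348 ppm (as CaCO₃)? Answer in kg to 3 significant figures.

(a) [OCl⁻]/[HOCl] = 10^(pH − pKa) = 10^(7.15 − 7.4) = 0.5623; fraction as HOCl = 1/(1 + 0.5623) = 0.6401.
(a) Free chlorine required for 1.58 ppm HOCl: 1.58 / 0.6401 = 2.468 ppm.
(a) FC to add: 2.468 − 0.1 = 2.368 mg/L as Cl₂.
(a) Cl₂ equivalent: 2.368 mg/L × 934,000 L = 2212 g.
(a) Product at 12.1% available Cl: 2212 / 0.121 = 18,280 g.
(a) Volume: 18,280 g ÷ 1.18 g/mL = 15,490 mL.

(b) After draining 31% and refilling: 421 × 0.69 + 88 × 0.31 = 317.77 ppm.
(b) Deficit to target: 348 − 317.77 = 30.23 mg/L.
(b) As CaCO₃: 30.23 mg/L × 469,000 L = 14,180 g; ÷ 100.1 = 141.6 mol Ca²⁺.
(b) Mass: 141.6 × 147 = 20,820 g.

(a) 15.5 L; (b) 20.8 kg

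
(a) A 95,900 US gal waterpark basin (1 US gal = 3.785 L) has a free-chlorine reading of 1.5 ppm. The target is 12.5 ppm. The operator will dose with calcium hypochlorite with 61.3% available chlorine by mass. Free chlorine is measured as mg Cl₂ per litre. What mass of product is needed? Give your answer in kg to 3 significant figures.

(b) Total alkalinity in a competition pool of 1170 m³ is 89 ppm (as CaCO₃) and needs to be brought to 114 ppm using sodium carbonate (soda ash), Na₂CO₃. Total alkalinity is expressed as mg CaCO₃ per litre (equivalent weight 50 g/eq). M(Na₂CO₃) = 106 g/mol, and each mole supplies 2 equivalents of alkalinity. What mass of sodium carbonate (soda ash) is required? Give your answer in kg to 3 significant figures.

(a) Volume: 95,900 US gal × 3.785 L/gal = 362,982 L.
(a) Chlorine deficit: 12.5 − 1.5 = 11 ppm = 11 mg/L as Cl₂.
(a) Cl₂ equivalent needed: 11 mg/L × 362,982 L = 3,993,000 mg = 3993 g.
(a) Product at 61.3% available chlorine: 3993 / 0.613 = 6514 g.

(b) Volume: 1170 m³ = 1,170,000 L.
(b) Alkalinity to add: (114 − 89) = 25 mg/L as CaCO₃ × 1,170,000 L = 29,250 g as CaCO₃.
(b) Equivalents: 29,250 g ÷ 50 g/eq = 585 eq.
(b) Each mole of Na₂CO₃ supplies 2 eq, so 585 / 2 = 292.5 mol.
(b) Mass: 292.5 mol × 106 g/mol = 31,000 g.

(a) 6.51 kg; (b) 31.0 kg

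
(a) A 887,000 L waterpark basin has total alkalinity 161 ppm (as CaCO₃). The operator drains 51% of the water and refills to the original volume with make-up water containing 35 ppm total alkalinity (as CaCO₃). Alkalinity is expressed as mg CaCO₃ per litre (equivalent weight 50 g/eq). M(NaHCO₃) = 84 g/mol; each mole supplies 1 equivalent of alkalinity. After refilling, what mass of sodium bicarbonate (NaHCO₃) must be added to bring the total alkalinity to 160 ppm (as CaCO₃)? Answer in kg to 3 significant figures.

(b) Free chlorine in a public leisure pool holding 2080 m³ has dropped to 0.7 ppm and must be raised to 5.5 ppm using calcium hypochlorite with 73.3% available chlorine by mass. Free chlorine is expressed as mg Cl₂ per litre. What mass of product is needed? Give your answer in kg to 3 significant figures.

(a) After draining 51% and refilling: 161 × 0.49 + 35 × 0.51 = 96.74 ppm.
(a) Deficit to target: 160 − 96.74 = 63.26 mg/L.
(a) As CaCO₃: 63.26 mg/L × 887,000 L = 56,110 g; ÷ 50 g/eq ÷ 1 = 1122 mol NaHCO₃.
(a) Mass: 1122 × 84 = 94,270 g.

(b) Volume: 2080 m³ = 2,080,000 L.
(b) Chlorine deficit: 5.5 − 0.7 = 4.8 ppm = 4.8 mg/L as Cl₂.
(b) Cl₂ equivalent needed: 4.8 mg/L × 2,080,000 L = 9,984,000 mg = 9984 g.
(b) Product at 73.3% available chlorine: 9984 / 0.733 = 13,620 g.

(a) 94.3 kg; (b) 13.6 kg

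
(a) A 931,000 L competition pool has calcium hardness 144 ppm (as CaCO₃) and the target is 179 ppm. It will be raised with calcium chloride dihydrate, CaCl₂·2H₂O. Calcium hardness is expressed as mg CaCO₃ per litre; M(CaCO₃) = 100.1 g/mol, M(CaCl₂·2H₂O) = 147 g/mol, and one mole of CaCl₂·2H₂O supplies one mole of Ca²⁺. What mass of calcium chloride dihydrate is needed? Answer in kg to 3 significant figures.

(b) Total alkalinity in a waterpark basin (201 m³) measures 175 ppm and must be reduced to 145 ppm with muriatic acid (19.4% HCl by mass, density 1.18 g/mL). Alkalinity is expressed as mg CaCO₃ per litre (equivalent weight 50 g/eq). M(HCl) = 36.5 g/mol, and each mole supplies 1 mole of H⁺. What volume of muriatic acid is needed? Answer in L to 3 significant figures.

(a) Hardness to add: (179 − 144) = 35 mg/L as CaCO₃ × 931,000 L = 32,580 g as CaCO₃.
(a) Moles of Ca²⁺ (1 mol Ca²⁺ ≡ 1 mol CaCO₃): 32,580 / 100.1 g/mol = 325.5 mol.
(a) Mass of CaCl₂·2H₂O: 325.5 × 147 = 47,850 g.

(b) Volume: 201 m³ = 201,000 L.
(b) Alkalinity to neutralize: (175 − 145) = 30 mg/L as CaCO₃ × 201,000 L = 6030 g as CaCO₃.
(b) Equivalents of H⁺ required: 6030 ÷ 50 g/eq = 120.6 eq = 120.6 mol HCl.
(b) Mass of HCl: 120.6 × 36.5 = 4402 g.
(b) Mass of 19.4% solution: 4402 / 0.194 = 22,690 g.
(b) Volume: 22,690 g ÷ 1.18 g/mL = 19,230 mL.

(a) 47.9 kg; (b) 19.2 L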